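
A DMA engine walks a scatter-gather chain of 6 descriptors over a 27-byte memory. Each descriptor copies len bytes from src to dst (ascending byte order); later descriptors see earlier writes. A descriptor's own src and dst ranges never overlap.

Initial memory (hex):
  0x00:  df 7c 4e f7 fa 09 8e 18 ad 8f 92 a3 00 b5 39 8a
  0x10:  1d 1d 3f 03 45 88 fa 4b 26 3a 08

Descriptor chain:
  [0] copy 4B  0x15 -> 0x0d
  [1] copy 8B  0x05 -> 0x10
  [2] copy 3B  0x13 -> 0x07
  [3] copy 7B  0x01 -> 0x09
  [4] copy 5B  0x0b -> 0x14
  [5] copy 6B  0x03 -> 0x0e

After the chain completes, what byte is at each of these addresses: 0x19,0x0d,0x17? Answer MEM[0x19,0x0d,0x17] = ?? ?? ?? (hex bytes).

D0: mem[0x0d..0x10] <- [88 fa 4b 26]
D1: mem[0x10..0x17] <- [09 8e 18 ad 8f 92 a3 00]
D2: mem[0x07..0x09] <- [ad 8f 92]
D3: mem[0x09..0x0f] <- [7c 4e f7 fa 09 8e ad]
D4: mem[0x14..0x18] <- [f7 fa 09 8e ad]
D5: mem[0x0e..0x13] <- [f7 fa 09 8e ad 8f]
query mem[0x19]=0x3a, mem[0x0d]=0x09, mem[0x17]=0x8e

MEM[0x19,0x0d,0x17] = 3a 09 8e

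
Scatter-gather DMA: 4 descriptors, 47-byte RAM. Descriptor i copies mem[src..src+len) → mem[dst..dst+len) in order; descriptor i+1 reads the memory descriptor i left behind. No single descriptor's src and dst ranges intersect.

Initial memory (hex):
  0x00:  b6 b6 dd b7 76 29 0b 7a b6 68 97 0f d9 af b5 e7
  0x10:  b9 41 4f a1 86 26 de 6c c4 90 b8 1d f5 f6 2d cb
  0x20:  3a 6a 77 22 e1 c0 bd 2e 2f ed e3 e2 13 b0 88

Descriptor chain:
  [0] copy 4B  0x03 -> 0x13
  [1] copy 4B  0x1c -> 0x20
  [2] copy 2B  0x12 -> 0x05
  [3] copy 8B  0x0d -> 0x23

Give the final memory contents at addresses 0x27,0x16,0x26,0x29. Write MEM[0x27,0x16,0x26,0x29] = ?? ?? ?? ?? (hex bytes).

[0] 0x03->0x13 len=4 : b7 76 29 0b
[1] 0x1c->0x20 len=4 : f5 f6 2d cb
[2] 0x12->0x05 len=2 : 4f b7
[3] 0x0d->0x23 len=8 : af b5 e7 b9 41 4f b7 76
query mem[0x27]=0x41, mem[0x16]=0x0b, mem[0x26]=0xb9, mem[0x29]=0xb7

MEM[0x27,0x16,0x26,0x29] = 41 0b b9 b7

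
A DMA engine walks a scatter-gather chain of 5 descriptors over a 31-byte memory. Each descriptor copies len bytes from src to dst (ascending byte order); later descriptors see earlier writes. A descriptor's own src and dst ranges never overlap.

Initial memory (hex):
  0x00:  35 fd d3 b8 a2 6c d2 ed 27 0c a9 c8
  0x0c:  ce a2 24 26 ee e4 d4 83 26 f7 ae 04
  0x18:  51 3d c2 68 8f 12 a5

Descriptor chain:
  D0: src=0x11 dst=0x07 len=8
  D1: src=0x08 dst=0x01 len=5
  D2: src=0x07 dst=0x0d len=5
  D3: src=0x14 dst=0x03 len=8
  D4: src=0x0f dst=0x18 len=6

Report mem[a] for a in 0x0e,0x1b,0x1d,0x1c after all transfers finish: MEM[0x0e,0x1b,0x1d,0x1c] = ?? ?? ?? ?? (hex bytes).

MEM[0x0e,0x1b,0x1d,0x1c] = d4 d4 26 83

[0] 0x11->0x07 len=8 : e4 d4 83 26 f7 ae 04 51
[1] 0x08->0x01 len=5 : d4 83 26 f7 ae
[2] 0x07->0x0d len=5 : e4 d4 83 26 f7
[3] 0x14->0x03 len=8 : 26 f7 ae 04 51 3d c2 68
[4] 0x0f->0x18 len=6 : 83 26 f7 d4 83 26
query mem[0x0e]=0xd4, mem[0x1b]=0xd4, mem[0x1d]=0x26, mem[0x1c]=0x83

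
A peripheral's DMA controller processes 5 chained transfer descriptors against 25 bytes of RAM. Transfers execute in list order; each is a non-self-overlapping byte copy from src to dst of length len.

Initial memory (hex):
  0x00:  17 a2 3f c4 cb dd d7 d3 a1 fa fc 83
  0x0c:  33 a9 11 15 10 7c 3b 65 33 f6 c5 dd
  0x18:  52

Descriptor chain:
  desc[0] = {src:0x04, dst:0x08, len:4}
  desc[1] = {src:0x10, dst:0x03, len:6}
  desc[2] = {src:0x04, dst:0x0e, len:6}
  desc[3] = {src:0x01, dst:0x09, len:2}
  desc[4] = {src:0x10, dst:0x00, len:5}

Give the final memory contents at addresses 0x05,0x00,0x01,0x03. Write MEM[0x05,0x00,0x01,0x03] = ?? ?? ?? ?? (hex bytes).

  after D0: wrote 4B at 0x08 = cbddd7d3
  after D1: wrote 6B at 0x03 = 107c3b6533f6
  after D2: wrote 6B at 0x0e = 7c3b6533f6dd
  after D3: wrote 2B at 0x09 = a23f
  after D4: wrote 5B at 0x00 = 6533f6dd33
query mem[0x05]=0x3b, mem[0x00]=0x65, mem[0x01]=0x33, mem[0x03]=0xdd

MEM[0x05,0x00,0x01,0x03] = 3b 65 33 dd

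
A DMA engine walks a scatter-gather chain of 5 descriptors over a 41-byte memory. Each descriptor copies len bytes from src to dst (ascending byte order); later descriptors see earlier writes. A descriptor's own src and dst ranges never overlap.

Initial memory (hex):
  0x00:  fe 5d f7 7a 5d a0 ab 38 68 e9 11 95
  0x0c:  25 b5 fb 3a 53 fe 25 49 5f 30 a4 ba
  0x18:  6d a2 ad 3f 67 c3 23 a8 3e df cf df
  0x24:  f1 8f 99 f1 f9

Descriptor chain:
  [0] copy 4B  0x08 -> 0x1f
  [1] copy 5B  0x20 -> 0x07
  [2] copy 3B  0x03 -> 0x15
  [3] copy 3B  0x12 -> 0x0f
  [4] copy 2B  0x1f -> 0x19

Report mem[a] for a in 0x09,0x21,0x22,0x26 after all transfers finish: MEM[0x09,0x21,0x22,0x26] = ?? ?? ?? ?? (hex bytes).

MEM[0x09,0x21,0x22,0x26] = 95 11 95 99

D0: mem[0x1f..0x22] <- [68 e9 11 95]
D1: mem[0x07..0x0b] <- [e9 11 95 df f1]
D2: mem[0x15..0x17] <- [7a 5d a0]
D3: mem[0x0f..0x11] <- [25 49 5f]
D4: mem[0x19..0x1a] <- [68 e9]
query mem[0x09]=0x95, mem[0x21]=0x11, mem[0x22]=0x95, mem[0x26]=0x99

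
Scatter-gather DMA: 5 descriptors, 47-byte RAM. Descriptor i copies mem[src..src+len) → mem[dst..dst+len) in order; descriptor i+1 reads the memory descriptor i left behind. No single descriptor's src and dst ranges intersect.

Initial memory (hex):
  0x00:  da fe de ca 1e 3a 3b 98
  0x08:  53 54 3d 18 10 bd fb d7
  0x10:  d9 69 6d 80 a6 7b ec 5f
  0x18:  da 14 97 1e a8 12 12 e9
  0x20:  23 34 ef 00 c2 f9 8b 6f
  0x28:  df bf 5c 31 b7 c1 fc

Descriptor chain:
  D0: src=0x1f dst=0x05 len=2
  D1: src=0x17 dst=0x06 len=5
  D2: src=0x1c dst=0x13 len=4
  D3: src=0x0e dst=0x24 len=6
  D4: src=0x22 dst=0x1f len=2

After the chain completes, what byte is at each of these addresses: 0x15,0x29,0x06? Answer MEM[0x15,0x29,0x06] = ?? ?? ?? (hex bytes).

MEM[0x15,0x29,0x06] = 12 a8 5f

D0: mem[0x05..0x06] <- [e9 23]
D1: mem[0x06..0x0a] <- [5f da 14 97 1e]
D2: mem[0x13..0x16] <- [a8 12 12 e9]
D3: mem[0x24..0x29] <- [fb d7 d9 69 6d a8]
D4: mem[0x1f..0x20] <- [ef 00]
query mem[0x15]=0x12, mem[0x29]=0xa8, mem[0x06]=0x5f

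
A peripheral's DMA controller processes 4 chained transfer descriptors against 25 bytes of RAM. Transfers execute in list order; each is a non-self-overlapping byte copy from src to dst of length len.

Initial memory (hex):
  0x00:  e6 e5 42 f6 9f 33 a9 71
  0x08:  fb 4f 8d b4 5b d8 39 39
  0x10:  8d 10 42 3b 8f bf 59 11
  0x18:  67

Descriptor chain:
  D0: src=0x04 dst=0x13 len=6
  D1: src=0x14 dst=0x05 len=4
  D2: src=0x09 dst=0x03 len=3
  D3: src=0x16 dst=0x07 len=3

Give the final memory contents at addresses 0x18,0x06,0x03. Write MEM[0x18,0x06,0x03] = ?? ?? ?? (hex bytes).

  after D0: wrote 6B at 0x13 = 9f33a971fb4f
  after D1: wrote 4B at 0x05 = 33a971fb
  after D2: wrote 3B at 0x03 = 4f8db4
  after D3: wrote 3B at 0x07 = 71fb4f
query mem[0x18]=0x4f, mem[0x06]=0xa9, mem[0x03]=0x4f

MEM[0x18,0x06,0x03] = 4f a9 4f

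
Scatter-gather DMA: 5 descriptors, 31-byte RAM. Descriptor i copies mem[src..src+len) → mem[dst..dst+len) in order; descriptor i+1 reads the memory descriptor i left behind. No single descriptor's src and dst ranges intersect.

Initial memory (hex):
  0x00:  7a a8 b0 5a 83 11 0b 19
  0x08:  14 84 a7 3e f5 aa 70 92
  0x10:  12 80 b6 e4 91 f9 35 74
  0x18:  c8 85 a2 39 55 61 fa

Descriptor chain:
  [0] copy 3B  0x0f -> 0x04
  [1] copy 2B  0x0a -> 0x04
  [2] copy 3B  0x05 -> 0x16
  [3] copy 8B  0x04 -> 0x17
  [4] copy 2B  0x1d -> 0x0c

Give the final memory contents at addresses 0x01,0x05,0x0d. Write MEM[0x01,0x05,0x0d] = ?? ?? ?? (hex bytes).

#0 dst[0x04+3] := {0x92,0x12,0x80}
#1 dst[0x04+2] := {0xa7,0x3e}
#2 dst[0x16+3] := {0x3e,0x80,0x19}
#3 dst[0x17+8] := {0xa7,0x3e,0x80,0x19,0x14,0x84,0xa7,0x3e}
#4 dst[0x0c+2] := {0xa7,0x3e}
query mem[0x01]=0xa8, mem[0x05]=0x3e, mem[0x0d]=0x3e

MEM[0x01,0x05,0x0d] = a8 3e 3e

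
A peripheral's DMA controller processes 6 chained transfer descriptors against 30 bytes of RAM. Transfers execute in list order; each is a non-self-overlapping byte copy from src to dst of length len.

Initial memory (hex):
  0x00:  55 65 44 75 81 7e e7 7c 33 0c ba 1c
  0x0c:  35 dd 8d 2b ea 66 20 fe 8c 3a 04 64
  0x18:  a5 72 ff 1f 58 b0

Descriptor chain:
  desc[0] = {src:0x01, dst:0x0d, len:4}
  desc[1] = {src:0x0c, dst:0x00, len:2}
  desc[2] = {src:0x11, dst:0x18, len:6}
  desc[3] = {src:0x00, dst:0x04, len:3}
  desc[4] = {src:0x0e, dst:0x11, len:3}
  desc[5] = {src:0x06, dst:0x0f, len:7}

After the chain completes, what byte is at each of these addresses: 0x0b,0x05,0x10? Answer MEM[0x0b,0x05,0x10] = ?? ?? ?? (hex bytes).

MEM[0x0b,0x05,0x10] = 1c 65 7c

#0 dst[0x0d+4] := {0x65,0x44,0x75,0x81}
#1 dst[0x00+2] := {0x35,0x65}
#2 dst[0x18+6] := {0x66,0x20,0xfe,0x8c,0x3a,0x04}
#3 dst[0x04+3] := {0x35,0x65,0x44}
#4 dst[0x11+3] := {0x44,0x75,0x81}
#5 dst[0x0f+7] := {0x44,0x7c,0x33,0x0c,0xba,0x1c,0x35}
query mem[0x0b]=0x1c, mem[0x05]=0x65, mem[0x10]=0x7c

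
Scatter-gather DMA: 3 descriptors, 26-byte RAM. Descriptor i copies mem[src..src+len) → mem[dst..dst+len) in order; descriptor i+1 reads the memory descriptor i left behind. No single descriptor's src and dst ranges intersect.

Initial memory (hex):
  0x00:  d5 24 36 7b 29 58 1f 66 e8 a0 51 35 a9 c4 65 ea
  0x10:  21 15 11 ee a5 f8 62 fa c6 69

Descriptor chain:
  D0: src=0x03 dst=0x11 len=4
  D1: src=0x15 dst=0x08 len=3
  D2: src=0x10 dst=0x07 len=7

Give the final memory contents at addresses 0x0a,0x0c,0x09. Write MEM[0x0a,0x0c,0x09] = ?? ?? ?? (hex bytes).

MEM[0x0a,0x0c,0x09] = 58 f8 29

[0] 0x03->0x11 len=4 : 7b 29 58 1f
[1] 0x15->0x08 len=3 : f8 62 fa
[2] 0x10->0x07 len=7 : 21 7b 29 58 1f f8 62
query mem[0x0a]=0x58, mem[0x0c]=0xf8, mem[0x09]=0x29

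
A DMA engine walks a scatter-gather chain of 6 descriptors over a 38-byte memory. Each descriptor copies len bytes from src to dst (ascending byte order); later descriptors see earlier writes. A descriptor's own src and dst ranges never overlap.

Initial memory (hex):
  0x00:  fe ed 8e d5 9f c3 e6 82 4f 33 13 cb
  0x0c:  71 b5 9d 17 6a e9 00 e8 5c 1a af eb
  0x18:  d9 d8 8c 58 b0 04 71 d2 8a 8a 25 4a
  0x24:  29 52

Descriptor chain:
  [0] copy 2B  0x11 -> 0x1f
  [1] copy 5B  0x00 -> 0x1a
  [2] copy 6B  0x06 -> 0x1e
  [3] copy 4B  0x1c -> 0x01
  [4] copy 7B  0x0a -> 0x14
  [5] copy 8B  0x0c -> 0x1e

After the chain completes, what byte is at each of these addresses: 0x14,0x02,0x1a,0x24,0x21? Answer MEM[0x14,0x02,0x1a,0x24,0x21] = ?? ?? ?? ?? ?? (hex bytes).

MEM[0x14,0x02,0x1a,0x24,0x21] = 13 d5 6a 00 17

D0: mem[0x1f..0x20] <- [e9 00]
D1: mem[0x1a..0x1e] <- [fe ed 8e d5 9f]
D2: mem[0x1e..0x23] <- [e6 82 4f 33 13 cb]
D3: mem[0x01..0x04] <- [8e d5 e6 82]
D4: mem[0x14..0x1a] <- [13 cb 71 b5 9d 17 6a]
D5: mem[0x1e..0x25] <- [71 b5 9d 17 6a e9 00 e8]
query mem[0x14]=0x13, mem[0x02]=0xd5, mem[0x1a]=0x6a, mem[0x24]=0x00, mem[0x21]=0x17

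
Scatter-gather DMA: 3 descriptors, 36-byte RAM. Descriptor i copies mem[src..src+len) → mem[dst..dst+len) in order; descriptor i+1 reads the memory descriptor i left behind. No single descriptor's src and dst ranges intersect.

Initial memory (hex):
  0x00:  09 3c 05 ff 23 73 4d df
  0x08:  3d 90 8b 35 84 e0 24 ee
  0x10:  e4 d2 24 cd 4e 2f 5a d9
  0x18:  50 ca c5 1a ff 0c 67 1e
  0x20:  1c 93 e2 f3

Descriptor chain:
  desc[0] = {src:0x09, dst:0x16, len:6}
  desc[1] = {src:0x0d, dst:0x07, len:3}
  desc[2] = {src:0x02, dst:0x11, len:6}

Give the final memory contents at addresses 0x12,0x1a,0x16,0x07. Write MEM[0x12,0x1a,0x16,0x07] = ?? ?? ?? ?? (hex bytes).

MEM[0x12,0x1a,0x16,0x07] = ff e0 e0 e0

#0 dst[0x16+6] := {0x90,0x8b,0x35,0x84,0xe0,0x24}
#1 dst[0x07+3] := {0xe0,0x24,0xee}
#2 dst[0x11+6] := {0x05,0xff,0x23,0x73,0x4d,0xe0}
query mem[0x12]=0xff, mem[0x1a]=0xe0, mem[0x16]=0xe0, mem[0x07]=0xe0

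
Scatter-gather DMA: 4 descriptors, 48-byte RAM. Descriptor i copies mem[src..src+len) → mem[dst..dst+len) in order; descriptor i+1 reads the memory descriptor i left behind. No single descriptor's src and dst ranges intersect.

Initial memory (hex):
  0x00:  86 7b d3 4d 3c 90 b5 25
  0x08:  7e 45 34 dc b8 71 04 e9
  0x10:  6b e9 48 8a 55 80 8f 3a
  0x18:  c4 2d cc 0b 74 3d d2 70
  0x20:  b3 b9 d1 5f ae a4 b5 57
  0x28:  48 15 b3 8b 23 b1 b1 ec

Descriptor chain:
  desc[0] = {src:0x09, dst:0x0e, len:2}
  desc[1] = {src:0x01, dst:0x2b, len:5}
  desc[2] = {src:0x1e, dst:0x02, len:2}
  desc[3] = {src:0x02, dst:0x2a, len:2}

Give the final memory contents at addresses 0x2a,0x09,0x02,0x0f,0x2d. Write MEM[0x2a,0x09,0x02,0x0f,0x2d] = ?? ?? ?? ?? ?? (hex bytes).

D0: mem[0x0e..0x0f] <- [45 34]
D1: mem[0x2b..0x2f] <- [7b d3 4d 3c 90]
D2: mem[0x02..0x03] <- [d2 70]
D3: mem[0x2a..0x2b] <- [d2 70]
query mem[0x2a]=0xd2, mem[0x09]=0x45, mem[0x02]=0xd2, mem[0x0f]=0x34, mem[0x2d]=0x4d

MEM[0x2a,0x09,0x02,0x0f,0x2d] = d2 45 d2 34 4d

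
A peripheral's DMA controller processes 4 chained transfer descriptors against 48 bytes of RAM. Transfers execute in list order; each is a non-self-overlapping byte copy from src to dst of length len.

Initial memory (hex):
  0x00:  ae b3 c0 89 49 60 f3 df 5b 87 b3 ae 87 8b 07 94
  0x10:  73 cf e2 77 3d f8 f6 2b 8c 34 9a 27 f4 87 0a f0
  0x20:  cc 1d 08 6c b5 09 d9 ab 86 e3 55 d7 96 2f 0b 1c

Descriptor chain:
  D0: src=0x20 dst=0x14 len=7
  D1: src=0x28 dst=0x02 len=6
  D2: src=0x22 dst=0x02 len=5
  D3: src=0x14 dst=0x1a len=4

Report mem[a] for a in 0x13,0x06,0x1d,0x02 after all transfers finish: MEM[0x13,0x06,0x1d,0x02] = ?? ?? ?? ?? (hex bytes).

MEM[0x13,0x06,0x1d,0x02] = 77 d9 6c 08

  after D0: wrote 7B at 0x14 = cc1d086cb509d9
  after D1: wrote 6B at 0x02 = 86e355d7962f
  after D2: wrote 5B at 0x02 = 086cb509d9
  after D3: wrote 4B at 0x1a = cc1d086c
query mem[0x13]=0x77, mem[0x06]=0xd9, mem[0x1d]=0x6c, mem[0x02]=0x08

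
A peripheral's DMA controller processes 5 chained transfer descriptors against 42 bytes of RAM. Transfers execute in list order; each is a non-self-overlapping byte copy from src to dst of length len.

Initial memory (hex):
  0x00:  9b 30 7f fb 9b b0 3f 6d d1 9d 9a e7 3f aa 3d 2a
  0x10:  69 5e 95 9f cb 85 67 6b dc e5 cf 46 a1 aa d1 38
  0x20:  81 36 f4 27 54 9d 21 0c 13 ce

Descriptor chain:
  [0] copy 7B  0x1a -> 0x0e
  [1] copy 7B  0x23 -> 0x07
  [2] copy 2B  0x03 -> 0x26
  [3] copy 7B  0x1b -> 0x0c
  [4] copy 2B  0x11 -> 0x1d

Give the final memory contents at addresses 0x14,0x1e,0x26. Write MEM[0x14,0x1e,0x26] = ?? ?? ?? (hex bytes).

#0 dst[0x0e+7] := {0xcf,0x46,0xa1,0xaa,0xd1,0x38,0x81}
#1 dst[0x07+7] := {0x27,0x54,0x9d,0x21,0x0c,0x13,0xce}
#2 dst[0x26+2] := {0xfb,0x9b}
#3 dst[0x0c+7] := {0x46,0xa1,0xaa,0xd1,0x38,0x81,0x36}
#4 dst[0x1d+2] := {0x81,0x36}
query mem[0x14]=0x81, mem[0x1e]=0x36, mem[0x26]=0xfb

MEM[0x14,0x1e,0x26] = 81 36 fb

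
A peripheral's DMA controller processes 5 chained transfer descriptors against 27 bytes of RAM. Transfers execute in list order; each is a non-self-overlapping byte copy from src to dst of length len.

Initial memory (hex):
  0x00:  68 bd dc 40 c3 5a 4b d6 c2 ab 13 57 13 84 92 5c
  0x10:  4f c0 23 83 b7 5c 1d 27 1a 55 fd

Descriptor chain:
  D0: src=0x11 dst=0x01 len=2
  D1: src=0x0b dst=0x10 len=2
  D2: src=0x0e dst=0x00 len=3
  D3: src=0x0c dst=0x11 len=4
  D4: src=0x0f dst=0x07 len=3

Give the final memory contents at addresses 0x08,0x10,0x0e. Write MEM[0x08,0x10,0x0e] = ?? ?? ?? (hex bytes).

MEM[0x08,0x10,0x0e] = 57 57 92

[0] 0x11->0x01 len=2 : c0 23
[1] 0x0b->0x10 len=2 : 57 13
[2] 0x0e->0x00 len=3 : 92 5c 57
[3] 0x0c->0x11 len=4 : 13 84 92 5c
[4] 0x0f->0x07 len=3 : 5c 57 13
query mem[0x08]=0x57, mem[0x10]=0x57, mem[0x0e]=0x92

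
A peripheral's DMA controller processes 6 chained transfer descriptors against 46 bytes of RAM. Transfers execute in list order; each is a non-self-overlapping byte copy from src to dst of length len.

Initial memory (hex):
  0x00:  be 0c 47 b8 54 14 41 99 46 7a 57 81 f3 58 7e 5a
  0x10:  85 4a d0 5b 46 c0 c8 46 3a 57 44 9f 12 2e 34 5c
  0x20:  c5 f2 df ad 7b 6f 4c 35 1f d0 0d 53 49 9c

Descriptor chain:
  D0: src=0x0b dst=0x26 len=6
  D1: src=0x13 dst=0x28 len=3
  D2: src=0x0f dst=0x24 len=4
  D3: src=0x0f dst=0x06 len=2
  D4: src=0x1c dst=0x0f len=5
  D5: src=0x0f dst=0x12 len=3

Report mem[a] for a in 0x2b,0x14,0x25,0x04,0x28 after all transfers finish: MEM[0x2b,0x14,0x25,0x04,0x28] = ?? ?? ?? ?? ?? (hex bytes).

  after D0: wrote 6B at 0x26 = 81f3587e5a85
  after D1: wrote 3B at 0x28 = 5b46c0
  after D2: wrote 4B at 0x24 = 5a854ad0
  after D3: wrote 2B at 0x06 = 5a85
  after D4: wrote 5B at 0x0f = 122e345cc5
  after D5: wrote 3B at 0x12 = 122e34
query mem[0x2b]=0x85, mem[0x14]=0x34, mem[0x25]=0x85, mem[0x04]=0x54, mem[0x28]=0x5b

MEM[0x2b,0x14,0x25,0x04,0x28] = 85 34 85 54 5b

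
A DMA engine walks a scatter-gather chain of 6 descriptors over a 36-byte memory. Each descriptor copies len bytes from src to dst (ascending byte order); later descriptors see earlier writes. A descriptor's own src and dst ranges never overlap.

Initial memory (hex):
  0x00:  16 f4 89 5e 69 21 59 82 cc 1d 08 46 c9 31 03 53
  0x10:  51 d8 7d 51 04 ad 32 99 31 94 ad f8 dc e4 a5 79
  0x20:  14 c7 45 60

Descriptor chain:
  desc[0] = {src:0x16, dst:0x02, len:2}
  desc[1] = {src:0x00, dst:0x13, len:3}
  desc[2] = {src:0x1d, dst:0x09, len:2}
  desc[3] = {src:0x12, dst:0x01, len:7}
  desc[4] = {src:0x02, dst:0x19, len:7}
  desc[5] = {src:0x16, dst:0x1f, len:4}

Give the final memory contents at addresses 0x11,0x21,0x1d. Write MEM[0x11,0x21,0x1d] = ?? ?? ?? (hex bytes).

#0 dst[0x02+2] := {0x32,0x99}
#1 dst[0x13+3] := {0x16,0xf4,0x32}
#2 dst[0x09+2] := {0xe4,0xa5}
#3 dst[0x01+7] := {0x7d,0x16,0xf4,0x32,0x32,0x99,0x31}
#4 dst[0x19+7] := {0x16,0xf4,0x32,0x32,0x99,0x31,0xcc}
#5 dst[0x1f+4] := {0x32,0x99,0x31,0x16}
query mem[0x11]=0xd8, mem[0x21]=0x31, mem[0x1d]=0x99

MEM[0x11,0x21,0x1d] = d8 31 99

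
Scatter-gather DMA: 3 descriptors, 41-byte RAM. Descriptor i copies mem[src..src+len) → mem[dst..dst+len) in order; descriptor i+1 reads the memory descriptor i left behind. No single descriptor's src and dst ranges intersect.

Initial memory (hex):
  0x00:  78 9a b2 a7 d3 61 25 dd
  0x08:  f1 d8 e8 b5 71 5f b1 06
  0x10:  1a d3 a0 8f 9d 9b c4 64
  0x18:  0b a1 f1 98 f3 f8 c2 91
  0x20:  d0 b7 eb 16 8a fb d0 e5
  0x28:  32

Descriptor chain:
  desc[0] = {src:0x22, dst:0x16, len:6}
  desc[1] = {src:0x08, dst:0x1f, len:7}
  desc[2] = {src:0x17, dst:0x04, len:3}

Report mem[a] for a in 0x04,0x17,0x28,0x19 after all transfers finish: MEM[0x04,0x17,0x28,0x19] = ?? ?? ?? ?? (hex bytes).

MEM[0x04,0x17,0x28,0x19] = 16 16 32 fb

#0 dst[0x16+6] := {0xeb,0x16,0x8a,0xfb,0xd0,0xe5}
#1 dst[0x1f+7] := {0xf1,0xd8,0xe8,0xb5,0x71,0x5f,0xb1}
#2 dst[0x04+3] := {0x16,0x8a,0xfb}
query mem[0x04]=0x16, mem[0x17]=0x16, mem[0x28]=0x32, mem[0x19]=0xfb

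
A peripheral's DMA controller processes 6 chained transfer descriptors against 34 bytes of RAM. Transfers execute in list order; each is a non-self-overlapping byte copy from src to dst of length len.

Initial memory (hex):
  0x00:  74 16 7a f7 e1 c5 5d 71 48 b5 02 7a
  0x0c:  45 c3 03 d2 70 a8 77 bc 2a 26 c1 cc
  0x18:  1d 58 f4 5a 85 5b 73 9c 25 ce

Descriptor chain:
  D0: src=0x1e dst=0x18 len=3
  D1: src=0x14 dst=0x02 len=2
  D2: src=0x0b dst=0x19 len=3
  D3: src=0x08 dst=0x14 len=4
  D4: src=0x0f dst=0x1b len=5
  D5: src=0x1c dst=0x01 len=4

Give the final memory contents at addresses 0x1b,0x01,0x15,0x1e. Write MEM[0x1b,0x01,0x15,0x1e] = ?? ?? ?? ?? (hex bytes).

D0: mem[0x18..0x1a] <- [73 9c 25]
D1: mem[0x02..0x03] <- [2a 26]
D2: mem[0x19..0x1b] <- [7a 45 c3]
D3: mem[0x14..0x17] <- [48 b5 02 7a]
D4: mem[0x1b..0x1f] <- [d2 70 a8 77 bc]
D5: mem[0x01..0x04] <- [70 a8 77 bc]
query mem[0x1b]=0xd2, mem[0x01]=0x70, mem[0x15]=0xb5, mem[0x1e]=0x77

MEM[0x1b,0x01,0x15,0x1e] = d2 70 b5 77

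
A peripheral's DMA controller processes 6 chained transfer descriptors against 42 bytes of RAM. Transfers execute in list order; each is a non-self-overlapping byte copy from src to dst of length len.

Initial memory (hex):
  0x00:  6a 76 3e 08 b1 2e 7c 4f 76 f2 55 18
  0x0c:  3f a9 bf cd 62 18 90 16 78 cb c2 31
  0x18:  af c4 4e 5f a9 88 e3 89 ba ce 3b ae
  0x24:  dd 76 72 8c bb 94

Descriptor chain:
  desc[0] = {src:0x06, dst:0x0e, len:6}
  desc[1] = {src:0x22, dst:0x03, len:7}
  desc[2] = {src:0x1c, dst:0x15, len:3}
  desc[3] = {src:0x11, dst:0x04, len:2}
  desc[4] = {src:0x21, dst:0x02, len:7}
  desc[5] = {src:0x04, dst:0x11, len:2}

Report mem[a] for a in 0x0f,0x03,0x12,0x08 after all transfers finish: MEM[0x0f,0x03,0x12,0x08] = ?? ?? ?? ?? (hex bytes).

  after D0: wrote 6B at 0x0e = 7c4f76f25518
  after D1: wrote 7B at 0x03 = 3baedd76728cbb
  after D2: wrote 3B at 0x15 = a988e3
  after D3: wrote 2B at 0x04 = f255
  after D4: wrote 7B at 0x02 = ce3baedd76728c
  after D5: wrote 2B at 0x11 = aedd
query mem[0x0f]=0x4f, mem[0x03]=0x3b, mem[0x12]=0xdd, mem[0x08]=0x8c

MEM[0x0f,0x03,0x12,0x08] = 4f 3b dd 8c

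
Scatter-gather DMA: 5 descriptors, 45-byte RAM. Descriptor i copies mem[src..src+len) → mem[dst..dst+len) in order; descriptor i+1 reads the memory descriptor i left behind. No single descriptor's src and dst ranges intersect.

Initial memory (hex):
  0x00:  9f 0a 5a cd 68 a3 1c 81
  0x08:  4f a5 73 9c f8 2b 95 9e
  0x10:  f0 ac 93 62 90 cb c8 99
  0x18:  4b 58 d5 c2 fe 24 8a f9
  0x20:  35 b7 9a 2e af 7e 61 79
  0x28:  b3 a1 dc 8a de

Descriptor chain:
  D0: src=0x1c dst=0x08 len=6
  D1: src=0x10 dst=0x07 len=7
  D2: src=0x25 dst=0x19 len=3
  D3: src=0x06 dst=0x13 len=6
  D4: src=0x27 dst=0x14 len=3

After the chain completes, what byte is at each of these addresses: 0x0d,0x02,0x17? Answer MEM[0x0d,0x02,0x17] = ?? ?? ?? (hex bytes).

D0: mem[0x08..0x0d] <- [fe 24 8a f9 35 b7]
D1: mem[0x07..0x0d] <- [f0 ac 93 62 90 cb c8]
D2: mem[0x19..0x1b] <- [7e 61 79]
D3: mem[0x13..0x18] <- [1c f0 ac 93 62 90]
D4: mem[0x14..0x16] <- [79 b3 a1]
query mem[0x0d]=0xc8, mem[0x02]=0x5a, mem[0x17]=0x62

MEM[0x0d,0x02,0x17] = c8 5a 62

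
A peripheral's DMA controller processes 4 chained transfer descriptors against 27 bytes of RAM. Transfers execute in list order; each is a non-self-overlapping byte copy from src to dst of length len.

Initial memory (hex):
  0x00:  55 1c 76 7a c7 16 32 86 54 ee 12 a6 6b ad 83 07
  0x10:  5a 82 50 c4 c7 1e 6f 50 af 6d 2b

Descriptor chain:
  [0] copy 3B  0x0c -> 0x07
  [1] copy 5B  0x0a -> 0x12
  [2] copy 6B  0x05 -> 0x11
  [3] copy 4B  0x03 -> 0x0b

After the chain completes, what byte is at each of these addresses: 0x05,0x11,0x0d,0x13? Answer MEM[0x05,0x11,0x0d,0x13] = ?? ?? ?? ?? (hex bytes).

  after D0: wrote 3B at 0x07 = 6bad83
  after D1: wrote 5B at 0x12 = 12a66bad83
  after D2: wrote 6B at 0x11 = 16326bad8312
  after D3: wrote 4B at 0x0b = 7ac71632
query mem[0x05]=0x16, mem[0x11]=0x16, mem[0x0d]=0x16, mem[0x13]=0x6b

MEM[0x05,0x11,0x0d,0x13] = 16 16 16 6b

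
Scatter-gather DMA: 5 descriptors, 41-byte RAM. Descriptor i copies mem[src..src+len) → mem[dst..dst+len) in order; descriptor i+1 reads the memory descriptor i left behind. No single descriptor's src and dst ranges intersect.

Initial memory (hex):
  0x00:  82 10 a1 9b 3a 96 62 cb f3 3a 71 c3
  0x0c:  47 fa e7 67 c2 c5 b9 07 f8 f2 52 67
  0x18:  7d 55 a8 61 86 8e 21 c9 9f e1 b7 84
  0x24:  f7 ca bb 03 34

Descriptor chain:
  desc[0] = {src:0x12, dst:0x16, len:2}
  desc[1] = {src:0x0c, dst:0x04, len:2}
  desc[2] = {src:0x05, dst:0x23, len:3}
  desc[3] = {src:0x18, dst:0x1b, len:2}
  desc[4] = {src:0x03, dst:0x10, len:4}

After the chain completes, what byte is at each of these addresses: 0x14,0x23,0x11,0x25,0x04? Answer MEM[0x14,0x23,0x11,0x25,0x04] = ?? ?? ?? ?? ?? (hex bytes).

[0] 0x12->0x16 len=2 : b9 07
[1] 0x0c->0x04 len=2 : 47 fa
[2] 0x05->0x23 len=3 : fa 62 cb
[3] 0x18->0x1b len=2 : 7d 55
[4] 0x03->0x10 len=4 : 9b 47 fa 62
query mem[0x14]=0xf8, mem[0x23]=0xfa, mem[0x11]=0x47, mem[0x25]=0xcb, mem[0x04]=0x47

MEM[0x14,0x23,0x11,0x25,0x04] = f8 fa 47 cb 47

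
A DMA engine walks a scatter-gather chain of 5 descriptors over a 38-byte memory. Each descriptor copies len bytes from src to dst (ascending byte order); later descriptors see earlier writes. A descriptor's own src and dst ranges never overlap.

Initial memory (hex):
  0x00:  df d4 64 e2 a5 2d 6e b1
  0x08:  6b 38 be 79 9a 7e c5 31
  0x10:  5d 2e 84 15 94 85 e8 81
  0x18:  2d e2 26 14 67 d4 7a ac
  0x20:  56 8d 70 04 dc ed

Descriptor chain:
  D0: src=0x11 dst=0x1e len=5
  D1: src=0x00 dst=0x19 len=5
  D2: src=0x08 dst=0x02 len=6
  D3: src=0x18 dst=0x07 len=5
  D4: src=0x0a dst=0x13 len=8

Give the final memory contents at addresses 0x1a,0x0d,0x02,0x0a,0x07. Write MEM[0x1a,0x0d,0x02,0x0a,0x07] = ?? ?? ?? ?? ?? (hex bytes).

#0 dst[0x1e+5] := {0x2e,0x84,0x15,0x94,0x85}
#1 dst[0x19+5] := {0xdf,0xd4,0x64,0xe2,0xa5}
#2 dst[0x02+6] := {0x6b,0x38,0xbe,0x79,0x9a,0x7e}
#3 dst[0x07+5] := {0x2d,0xdf,0xd4,0x64,0xe2}
#4 dst[0x13+8] := {0x64,0xe2,0x9a,0x7e,0xc5,0x31,0x5d,0x2e}
query mem[0x1a]=0x2e, mem[0x0d]=0x7e, mem[0x02]=0x6b, mem[0x0a]=0x64, mem[0x07]=0x2d

MEM[0x1a,0x0d,0x02,0x0a,0x07] = 2e 7e 6b 64 2d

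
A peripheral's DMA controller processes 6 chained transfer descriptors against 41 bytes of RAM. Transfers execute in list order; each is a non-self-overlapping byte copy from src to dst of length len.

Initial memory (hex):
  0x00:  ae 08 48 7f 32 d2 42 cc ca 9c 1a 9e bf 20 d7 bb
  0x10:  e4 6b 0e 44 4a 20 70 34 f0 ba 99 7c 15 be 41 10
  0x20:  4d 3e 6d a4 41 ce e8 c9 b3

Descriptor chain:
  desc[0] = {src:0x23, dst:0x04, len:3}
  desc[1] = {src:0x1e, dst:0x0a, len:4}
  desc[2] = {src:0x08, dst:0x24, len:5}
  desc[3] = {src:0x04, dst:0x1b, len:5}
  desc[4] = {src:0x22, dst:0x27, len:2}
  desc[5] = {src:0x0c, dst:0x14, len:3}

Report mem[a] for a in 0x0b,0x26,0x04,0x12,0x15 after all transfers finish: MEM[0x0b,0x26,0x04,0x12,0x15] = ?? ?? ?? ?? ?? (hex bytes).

  after D0: wrote 3B at 0x04 = a441ce
  after D1: wrote 4B at 0x0a = 41104d3e
  after D2: wrote 5B at 0x24 = ca9c41104d
  after D3: wrote 5B at 0x1b = a441ceccca
  after D4: wrote 2B at 0x27 = 6da4
  after D5: wrote 3B at 0x14 = 4d3ed7
query mem[0x0b]=0x10, mem[0x26]=0x41, mem[0x04]=0xa4, mem[0x12]=0x0e, mem[0x15]=0x3e

MEM[0x0b,0x26,0x04,0x12,0x15] = 10 41 a4 0e 3e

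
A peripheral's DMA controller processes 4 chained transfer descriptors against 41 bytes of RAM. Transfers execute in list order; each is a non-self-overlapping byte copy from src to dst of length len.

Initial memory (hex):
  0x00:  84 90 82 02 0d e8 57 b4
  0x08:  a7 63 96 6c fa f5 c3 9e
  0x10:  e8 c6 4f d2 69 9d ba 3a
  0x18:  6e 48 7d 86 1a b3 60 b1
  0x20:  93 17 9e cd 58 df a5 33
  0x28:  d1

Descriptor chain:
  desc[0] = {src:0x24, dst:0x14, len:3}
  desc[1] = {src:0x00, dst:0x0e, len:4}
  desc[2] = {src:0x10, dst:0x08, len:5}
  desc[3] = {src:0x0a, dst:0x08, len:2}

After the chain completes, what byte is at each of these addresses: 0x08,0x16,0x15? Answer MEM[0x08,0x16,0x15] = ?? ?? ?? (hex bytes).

[0] 0x24->0x14 len=3 : 58 df a5
[1] 0x00->0x0e len=4 : 84 90 82 02
[2] 0x10->0x08 len=5 : 82 02 4f d2 58
[3] 0x0a->0x08 len=2 : 4f d2
query mem[0x08]=0x4f, mem[0x16]=0xa5, mem[0x15]=0xdf

MEM[0x08,0x16,0x15] = 4f a5 df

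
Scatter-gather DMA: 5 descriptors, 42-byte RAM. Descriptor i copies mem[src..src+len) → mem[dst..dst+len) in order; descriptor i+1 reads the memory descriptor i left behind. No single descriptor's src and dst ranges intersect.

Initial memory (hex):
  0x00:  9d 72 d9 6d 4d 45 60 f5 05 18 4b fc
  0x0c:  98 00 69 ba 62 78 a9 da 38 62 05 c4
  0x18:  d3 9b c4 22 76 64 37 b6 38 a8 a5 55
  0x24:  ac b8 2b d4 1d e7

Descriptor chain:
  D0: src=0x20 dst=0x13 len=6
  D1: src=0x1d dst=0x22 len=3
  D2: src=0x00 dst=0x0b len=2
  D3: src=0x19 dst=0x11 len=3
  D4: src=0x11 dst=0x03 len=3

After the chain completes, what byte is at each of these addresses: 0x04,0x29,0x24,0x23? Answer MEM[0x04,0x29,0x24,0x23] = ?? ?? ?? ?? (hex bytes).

MEM[0x04,0x29,0x24,0x23] = c4 e7 b6 37

  after D0: wrote 6B at 0x13 = 38a8a555acb8
  after D1: wrote 3B at 0x22 = 6437b6
  after D2: wrote 2B at 0x0b = 9d72
  after D3: wrote 3B at 0x11 = 9bc422
  after D4: wrote 3B at 0x03 = 9bc422
query mem[0x04]=0xc4, mem[0x29]=0xe7, mem[0x24]=0xb6, mem[0x23]=0x37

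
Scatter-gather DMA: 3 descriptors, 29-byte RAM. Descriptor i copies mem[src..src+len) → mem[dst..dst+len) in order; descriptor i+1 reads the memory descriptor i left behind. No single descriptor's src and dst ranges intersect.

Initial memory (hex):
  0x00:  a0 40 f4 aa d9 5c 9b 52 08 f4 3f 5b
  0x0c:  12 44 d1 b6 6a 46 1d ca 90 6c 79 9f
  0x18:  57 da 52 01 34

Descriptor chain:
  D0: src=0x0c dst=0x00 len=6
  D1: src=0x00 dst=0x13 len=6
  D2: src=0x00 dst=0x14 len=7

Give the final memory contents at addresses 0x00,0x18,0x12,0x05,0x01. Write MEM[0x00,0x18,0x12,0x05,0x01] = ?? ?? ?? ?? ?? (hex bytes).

[0] 0x0c->0x00 len=6 : 12 44 d1 b6 6a 46
[1] 0x00->0x13 len=6 : 12 44 d1 b6 6a 46
[2] 0x00->0x14 len=7 : 12 44 d1 b6 6a 46 9b
query mem[0x00]=0x12, mem[0x18]=0x6a, mem[0x12]=0x1d, mem[0x05]=0x46, mem[0x01]=0x44

MEM[0x00,0x18,0x12,0x05,0x01] = 12 6a 1d 46 44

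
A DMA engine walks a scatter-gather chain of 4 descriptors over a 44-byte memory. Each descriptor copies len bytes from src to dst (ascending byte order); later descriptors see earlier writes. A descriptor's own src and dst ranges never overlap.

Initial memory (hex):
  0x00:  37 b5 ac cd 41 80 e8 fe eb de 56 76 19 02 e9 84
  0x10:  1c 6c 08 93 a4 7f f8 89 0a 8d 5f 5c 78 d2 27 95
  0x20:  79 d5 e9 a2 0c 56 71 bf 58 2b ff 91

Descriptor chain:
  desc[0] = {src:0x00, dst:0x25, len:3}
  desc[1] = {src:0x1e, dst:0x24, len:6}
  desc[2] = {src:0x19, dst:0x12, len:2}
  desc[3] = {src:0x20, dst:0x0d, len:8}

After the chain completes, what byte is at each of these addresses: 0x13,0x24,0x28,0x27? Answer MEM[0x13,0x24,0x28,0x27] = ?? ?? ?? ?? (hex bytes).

MEM[0x13,0x24,0x28,0x27] = 79 27 e9 d5

#0 dst[0x25+3] := {0x37,0xb5,0xac}
#1 dst[0x24+6] := {0x27,0x95,0x79,0xd5,0xe9,0xa2}
#2 dst[0x12+2] := {0x8d,0x5f}
#3 dst[0x0d+8] := {0x79,0xd5,0xe9,0xa2,0x27,0x95,0x79,0xd5}
query mem[0x13]=0x79, mem[0x24]=0x27, mem[0x28]=0xe9, mem[0x27]=0xd5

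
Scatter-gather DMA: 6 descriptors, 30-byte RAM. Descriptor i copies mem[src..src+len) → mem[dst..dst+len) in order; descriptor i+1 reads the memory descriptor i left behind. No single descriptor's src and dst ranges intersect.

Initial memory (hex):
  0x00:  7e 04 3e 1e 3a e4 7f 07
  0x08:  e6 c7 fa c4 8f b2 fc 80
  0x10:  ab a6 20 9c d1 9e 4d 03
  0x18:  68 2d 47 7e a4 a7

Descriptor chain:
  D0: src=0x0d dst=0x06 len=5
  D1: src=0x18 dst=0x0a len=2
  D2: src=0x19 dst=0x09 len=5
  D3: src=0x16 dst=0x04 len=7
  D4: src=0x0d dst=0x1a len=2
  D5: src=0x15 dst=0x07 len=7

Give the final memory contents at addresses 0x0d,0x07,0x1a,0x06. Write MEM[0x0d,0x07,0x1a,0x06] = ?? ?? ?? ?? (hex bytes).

MEM[0x0d,0x07,0x1a,0x06] = fc 9e a7 68

  after D0: wrote 5B at 0x06 = b2fc80aba6
  after D1: wrote 2B at 0x0a = 682d
  after D2: wrote 5B at 0x09 = 2d477ea4a7
  after D3: wrote 7B at 0x04 = 4d03682d477ea4
  after D4: wrote 2B at 0x1a = a7fc
  after D5: wrote 7B at 0x07 = 9e4d03682da7fc
query mem[0x0d]=0xfc, mem[0x07]=0x9e, mem[0x1a]=0xa7, mem[0x06]=0x68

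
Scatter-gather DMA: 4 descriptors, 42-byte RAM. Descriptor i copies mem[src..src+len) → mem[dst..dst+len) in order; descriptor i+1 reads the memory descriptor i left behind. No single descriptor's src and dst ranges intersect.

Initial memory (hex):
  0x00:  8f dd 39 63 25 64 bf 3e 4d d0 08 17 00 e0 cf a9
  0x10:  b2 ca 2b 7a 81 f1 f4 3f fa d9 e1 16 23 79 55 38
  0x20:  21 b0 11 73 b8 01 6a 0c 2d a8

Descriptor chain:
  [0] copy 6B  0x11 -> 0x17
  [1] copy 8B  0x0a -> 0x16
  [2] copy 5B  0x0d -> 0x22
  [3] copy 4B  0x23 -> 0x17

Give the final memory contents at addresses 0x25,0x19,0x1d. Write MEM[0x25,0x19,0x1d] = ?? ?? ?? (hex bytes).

MEM[0x25,0x19,0x1d] = b2 b2 ca

D0: mem[0x17..0x1c] <- [ca 2b 7a 81 f1 f4]
D1: mem[0x16..0x1d] <- [08 17 00 e0 cf a9 b2 ca]
D2: mem[0x22..0x26] <- [e0 cf a9 b2 ca]
D3: mem[0x17..0x1a] <- [cf a9 b2 ca]
query mem[0x25]=0xb2, mem[0x19]=0xb2, mem[0x1d]=0xca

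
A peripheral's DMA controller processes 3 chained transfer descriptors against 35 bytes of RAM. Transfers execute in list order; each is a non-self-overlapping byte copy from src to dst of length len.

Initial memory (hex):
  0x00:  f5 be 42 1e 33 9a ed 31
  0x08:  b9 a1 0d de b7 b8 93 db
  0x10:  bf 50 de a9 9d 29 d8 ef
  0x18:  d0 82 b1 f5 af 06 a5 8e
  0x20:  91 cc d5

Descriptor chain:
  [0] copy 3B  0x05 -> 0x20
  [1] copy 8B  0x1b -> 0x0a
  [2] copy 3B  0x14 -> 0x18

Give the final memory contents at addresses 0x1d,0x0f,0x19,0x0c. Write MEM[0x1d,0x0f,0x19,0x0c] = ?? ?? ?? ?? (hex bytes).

MEM[0x1d,0x0f,0x19,0x0c] = 06 9a 29 06

D0: mem[0x20..0x22] <- [9a ed 31]
D1: mem[0x0a..0x11] <- [f5 af 06 a5 8e 9a ed 31]
D2: mem[0x18..0x1a] <- [9d 29 d8]
query mem[0x1d]=0x06, mem[0x0f]=0x9a, mem[0x19]=0x29, mem[0x0c]=0x06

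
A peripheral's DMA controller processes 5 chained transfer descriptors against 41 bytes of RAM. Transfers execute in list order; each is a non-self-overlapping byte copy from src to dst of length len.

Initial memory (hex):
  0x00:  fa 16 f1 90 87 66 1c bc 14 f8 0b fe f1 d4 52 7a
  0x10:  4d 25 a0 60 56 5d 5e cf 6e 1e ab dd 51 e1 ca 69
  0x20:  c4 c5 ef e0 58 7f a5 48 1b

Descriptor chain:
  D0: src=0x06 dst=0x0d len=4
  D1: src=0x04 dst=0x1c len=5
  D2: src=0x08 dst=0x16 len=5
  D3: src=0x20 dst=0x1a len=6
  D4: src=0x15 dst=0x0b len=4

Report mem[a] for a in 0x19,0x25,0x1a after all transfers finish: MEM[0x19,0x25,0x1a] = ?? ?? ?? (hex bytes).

MEM[0x19,0x25,0x1a] = fe 7f 14

D0: mem[0x0d..0x10] <- [1c bc 14 f8]
D1: mem[0x1c..0x20] <- [87 66 1c bc 14]
D2: mem[0x16..0x1a] <- [14 f8 0b fe f1]
D3: mem[0x1a..0x1f] <- [14 c5 ef e0 58 7f]
D4: mem[0x0b..0x0e] <- [5d 14 f8 0b]
query mem[0x19]=0xfe, mem[0x25]=0x7f, mem[0x1a]=0x14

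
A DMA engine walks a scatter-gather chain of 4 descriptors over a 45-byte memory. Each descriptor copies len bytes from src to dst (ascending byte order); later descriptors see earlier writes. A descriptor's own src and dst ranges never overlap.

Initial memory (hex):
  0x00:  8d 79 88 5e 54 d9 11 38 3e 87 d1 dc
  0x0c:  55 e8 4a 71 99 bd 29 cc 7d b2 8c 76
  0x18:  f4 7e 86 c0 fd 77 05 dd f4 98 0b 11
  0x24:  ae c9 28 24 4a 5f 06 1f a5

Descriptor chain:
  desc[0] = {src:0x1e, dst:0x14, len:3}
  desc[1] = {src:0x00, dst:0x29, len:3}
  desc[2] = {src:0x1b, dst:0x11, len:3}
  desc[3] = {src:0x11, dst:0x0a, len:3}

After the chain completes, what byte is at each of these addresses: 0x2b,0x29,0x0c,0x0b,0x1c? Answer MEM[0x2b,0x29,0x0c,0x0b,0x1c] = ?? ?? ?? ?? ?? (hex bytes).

MEM[0x2b,0x29,0x0c,0x0b,0x1c] = 88 8d 77 fd fd

D0: mem[0x14..0x16] <- [05 dd f4]
D1: mem[0x29..0x2b] <- [8d 79 88]
D2: mem[0x11..0x13] <- [c0 fd 77]
D3: mem[0x0a..0x0c] <- [c0 fd 77]
query mem[0x2b]=0x88, mem[0x29]=0x8d, mem[0x0c]=0x77, mem[0x0b]=0xfd, mem[0x1c]=0xfd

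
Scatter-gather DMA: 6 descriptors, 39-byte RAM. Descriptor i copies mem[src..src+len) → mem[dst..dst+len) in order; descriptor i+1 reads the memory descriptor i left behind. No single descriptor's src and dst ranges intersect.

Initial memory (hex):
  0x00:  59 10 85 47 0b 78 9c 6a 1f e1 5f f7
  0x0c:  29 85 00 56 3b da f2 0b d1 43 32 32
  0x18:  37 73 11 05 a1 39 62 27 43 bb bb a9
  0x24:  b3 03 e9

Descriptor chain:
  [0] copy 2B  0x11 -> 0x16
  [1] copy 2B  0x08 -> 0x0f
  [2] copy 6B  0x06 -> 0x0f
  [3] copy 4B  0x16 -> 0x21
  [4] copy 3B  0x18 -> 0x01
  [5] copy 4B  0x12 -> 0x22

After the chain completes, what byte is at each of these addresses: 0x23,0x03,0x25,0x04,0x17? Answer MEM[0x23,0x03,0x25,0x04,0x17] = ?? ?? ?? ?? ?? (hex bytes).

MEM[0x23,0x03,0x25,0x04,0x17] = 5f 11 43 0b f2

[0] 0x11->0x16 len=2 : da f2
[1] 0x08->0x0f len=2 : 1f e1
[2] 0x06->0x0f len=6 : 9c 6a 1f e1 5f f7
[3] 0x16->0x21 len=4 : da f2 37 73
[4] 0x18->0x01 len=3 : 37 73 11
[5] 0x12->0x22 len=4 : e1 5f f7 43
query mem[0x23]=0x5f, mem[0x03]=0x11, mem[0x25]=0x43, mem[0x04]=0x0b, mem[0x17]=0xf2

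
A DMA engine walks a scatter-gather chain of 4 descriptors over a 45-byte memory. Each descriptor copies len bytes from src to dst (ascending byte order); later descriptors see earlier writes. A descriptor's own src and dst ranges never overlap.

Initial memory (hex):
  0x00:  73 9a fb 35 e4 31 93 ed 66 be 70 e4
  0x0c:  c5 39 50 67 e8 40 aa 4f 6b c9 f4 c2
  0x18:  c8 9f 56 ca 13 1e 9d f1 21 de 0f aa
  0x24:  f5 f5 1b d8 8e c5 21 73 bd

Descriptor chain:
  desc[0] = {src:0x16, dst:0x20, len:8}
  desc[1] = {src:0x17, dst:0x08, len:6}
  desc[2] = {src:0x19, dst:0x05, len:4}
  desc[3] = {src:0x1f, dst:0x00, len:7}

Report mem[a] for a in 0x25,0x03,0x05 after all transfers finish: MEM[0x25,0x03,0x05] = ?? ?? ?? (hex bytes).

MEM[0x25,0x03,0x05] = ca c8 56

  after D0: wrote 8B at 0x20 = f4c2c89f56ca131e
  after D1: wrote 6B at 0x08 = c2c89f56ca13
  after D2: wrote 4B at 0x05 = 9f56ca13
  after D3: wrote 7B at 0x00 = f1f4c2c89f56ca
query mem[0x25]=0xca, mem[0x03]=0xc8, mem[0x05]=0x56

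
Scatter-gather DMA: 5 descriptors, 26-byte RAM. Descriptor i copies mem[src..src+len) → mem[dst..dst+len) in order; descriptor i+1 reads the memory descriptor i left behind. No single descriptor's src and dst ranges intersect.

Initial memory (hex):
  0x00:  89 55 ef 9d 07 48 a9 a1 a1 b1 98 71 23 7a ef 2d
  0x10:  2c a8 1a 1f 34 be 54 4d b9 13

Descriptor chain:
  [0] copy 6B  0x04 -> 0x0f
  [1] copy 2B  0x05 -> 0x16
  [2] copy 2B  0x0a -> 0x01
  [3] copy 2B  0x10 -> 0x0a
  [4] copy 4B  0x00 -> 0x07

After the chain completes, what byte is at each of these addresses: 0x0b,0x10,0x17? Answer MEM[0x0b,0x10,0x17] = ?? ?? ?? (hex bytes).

MEM[0x0b,0x10,0x17] = a9 48 a9

D0: mem[0x0f..0x14] <- [07 48 a9 a1 a1 b1]
D1: mem[0x16..0x17] <- [48 a9]
D2: mem[0x01..0x02] <- [98 71]
D3: mem[0x0a..0x0b] <- [48 a9]
D4: mem[0x07..0x0a] <- [89 98 71 9d]
query mem[0x0b]=0xa9, mem[0x10]=0x48, mem[0x17]=0xa9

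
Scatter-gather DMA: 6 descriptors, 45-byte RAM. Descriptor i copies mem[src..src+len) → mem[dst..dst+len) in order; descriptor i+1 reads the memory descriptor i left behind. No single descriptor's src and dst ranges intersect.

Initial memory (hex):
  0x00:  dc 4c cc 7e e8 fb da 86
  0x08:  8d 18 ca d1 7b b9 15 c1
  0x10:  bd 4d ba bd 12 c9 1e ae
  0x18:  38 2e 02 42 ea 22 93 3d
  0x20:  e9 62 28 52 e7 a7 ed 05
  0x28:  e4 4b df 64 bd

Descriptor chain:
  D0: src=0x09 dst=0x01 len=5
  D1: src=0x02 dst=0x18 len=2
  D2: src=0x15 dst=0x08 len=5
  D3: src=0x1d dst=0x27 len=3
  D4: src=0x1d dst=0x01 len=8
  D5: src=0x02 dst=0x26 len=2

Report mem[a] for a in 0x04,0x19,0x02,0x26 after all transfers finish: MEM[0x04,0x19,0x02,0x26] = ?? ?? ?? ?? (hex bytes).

  after D0: wrote 5B at 0x01 = 18cad17bb9
  after D1: wrote 2B at 0x18 = cad1
  after D2: wrote 5B at 0x08 = c91eaecad1
  after D3: wrote 3B at 0x27 = 22933d
  after D4: wrote 8B at 0x01 = 22933de9622852e7
  after D5: wrote 2B at 0x26 = 933d
query mem[0x04]=0xe9, mem[0x19]=0xd1, mem[0x02]=0x93, mem[0x26]=0x93

MEM[0x04,0x19,0x02,0x26] = e9 d1 93 93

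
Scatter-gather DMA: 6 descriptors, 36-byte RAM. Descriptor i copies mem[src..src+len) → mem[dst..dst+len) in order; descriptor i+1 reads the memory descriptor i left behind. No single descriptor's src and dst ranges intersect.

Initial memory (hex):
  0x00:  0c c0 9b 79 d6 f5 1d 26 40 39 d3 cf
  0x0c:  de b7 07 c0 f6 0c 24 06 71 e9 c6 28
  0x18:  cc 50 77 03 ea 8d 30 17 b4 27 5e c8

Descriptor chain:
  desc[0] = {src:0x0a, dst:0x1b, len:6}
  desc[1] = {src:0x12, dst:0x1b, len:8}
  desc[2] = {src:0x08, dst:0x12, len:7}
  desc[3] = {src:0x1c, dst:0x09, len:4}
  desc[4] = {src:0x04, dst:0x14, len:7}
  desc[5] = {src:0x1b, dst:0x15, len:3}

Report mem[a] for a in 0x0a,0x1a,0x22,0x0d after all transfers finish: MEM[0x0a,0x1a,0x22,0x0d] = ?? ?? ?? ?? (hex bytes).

#0 dst[0x1b+6] := {0xd3,0xcf,0xde,0xb7,0x07,0xc0}
#1 dst[0x1b+8] := {0x24,0x06,0x71,0xe9,0xc6,0x28,0xcc,0x50}
#2 dst[0x12+7] := {0x40,0x39,0xd3,0xcf,0xde,0xb7,0x07}
#3 dst[0x09+4] := {0x06,0x71,0xe9,0xc6}
#4 dst[0x14+7] := {0xd6,0xf5,0x1d,0x26,0x40,0x06,0x71}
#5 dst[0x15+3] := {0x24,0x06,0x71}
query mem[0x0a]=0x71, mem[0x1a]=0x71, mem[0x22]=0x50, mem[0x0d]=0xb7

MEM[0x0a,0x1a,0x22,0x0d] = 71 71 50 b7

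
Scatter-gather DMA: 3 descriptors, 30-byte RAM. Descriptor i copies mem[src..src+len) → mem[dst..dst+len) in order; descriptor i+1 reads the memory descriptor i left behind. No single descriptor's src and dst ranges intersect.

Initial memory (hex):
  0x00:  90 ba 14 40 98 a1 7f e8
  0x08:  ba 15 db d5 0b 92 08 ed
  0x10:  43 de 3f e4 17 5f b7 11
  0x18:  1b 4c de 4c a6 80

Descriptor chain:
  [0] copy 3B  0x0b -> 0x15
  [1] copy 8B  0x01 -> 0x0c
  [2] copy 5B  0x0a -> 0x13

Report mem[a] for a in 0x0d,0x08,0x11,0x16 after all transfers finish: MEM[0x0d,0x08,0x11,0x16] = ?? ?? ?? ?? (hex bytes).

D0: mem[0x15..0x17] <- [d5 0b 92]
D1: mem[0x0c..0x13] <- [ba 14 40 98 a1 7f e8 ba]
D2: mem[0x13..0x17] <- [db d5 ba 14 40]
query mem[0x0d]=0x14, mem[0x08]=0xba, mem[0x11]=0x7f, mem[0x16]=0x14

MEM[0x0d,0x08,0x11,0x16] = 14 ba 7f 14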